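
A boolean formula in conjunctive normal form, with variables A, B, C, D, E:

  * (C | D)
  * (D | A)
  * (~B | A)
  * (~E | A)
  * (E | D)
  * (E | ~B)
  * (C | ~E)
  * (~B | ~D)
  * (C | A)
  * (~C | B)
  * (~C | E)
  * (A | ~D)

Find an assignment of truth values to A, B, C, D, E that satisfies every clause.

A occurs only positively in the remaining clauses — set A = True.
Branch on B: take B = False.
  then C is forced to False.
  then D is forced to True.
  then E is forced to False.
Every clause has at least one true literal under this assignment.

A=T, B=F, C=F, D=T, E=F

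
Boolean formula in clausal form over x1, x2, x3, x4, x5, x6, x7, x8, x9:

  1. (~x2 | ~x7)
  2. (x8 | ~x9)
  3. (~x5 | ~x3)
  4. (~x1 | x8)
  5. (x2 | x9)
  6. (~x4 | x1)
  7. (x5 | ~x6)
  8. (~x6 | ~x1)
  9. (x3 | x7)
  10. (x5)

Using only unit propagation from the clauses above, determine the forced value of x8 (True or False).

True

(x5) is a unit clause: x5 = True.
(~x3 | ~x5) with x5 = True leaves only ~x3, so x3 = False.
In (x7 | x3), x3 is now false; x7 must hold, so x7 = True.
In (~x2 | ~x7), ~x7 is now false; ~x2 must hold, so x2 = False.
From (x2 | x9) and x2 = False: x9 = True.
From (x8 | ~x9) and x9 = True: x8 = True.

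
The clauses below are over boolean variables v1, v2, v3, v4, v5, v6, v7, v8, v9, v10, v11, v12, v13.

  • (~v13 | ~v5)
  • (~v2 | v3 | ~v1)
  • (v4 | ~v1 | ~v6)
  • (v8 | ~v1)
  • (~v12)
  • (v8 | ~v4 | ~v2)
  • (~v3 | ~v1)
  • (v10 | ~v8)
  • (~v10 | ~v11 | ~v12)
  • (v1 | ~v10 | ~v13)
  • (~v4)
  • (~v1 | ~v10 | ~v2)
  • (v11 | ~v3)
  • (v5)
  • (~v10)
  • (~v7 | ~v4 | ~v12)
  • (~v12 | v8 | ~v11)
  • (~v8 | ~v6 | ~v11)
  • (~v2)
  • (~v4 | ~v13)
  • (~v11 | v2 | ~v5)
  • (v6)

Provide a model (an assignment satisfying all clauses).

v1=False  v2=False  v3=False  v4=False  v5=True  v6=True  v7=False  v8=False  v9=True  v10=False  v11=False  v12=False  v13=False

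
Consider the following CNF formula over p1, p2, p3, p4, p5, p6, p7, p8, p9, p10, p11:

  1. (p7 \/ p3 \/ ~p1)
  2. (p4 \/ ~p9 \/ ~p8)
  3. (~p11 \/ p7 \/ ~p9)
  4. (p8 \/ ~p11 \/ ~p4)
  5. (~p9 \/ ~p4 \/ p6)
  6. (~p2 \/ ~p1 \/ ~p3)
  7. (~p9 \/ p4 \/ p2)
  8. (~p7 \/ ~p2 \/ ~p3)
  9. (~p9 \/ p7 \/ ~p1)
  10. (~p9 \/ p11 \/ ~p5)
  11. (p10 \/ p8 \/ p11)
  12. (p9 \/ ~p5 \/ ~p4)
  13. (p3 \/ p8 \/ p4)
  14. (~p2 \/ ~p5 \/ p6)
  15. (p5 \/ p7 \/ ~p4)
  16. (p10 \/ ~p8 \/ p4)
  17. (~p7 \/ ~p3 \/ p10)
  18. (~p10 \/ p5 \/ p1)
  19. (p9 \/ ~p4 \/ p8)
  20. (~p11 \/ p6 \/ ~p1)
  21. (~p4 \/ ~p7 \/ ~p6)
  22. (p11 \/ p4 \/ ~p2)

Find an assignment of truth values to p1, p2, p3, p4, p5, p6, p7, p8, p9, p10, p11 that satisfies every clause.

p1=1, p2=0, p3=0, p4=0, p5=1, p6=0, p7=1, p8=1, p9=0, p10=1, p11=0

Check each clause:
  1. (p3 \/ ~p1 \/ p7) — p7 is true.
  2. (~p8 \/ p4 \/ ~p9) — ~p9 is true.
  3. (p7 \/ ~p11 \/ ~p9) — ~p9 is true.
  4. (p8 \/ ~p4 \/ ~p11) — p8 is true.
  5. (~p9 \/ ~p4 \/ p6) — ~p4 is true.
  6. (~p2 \/ ~p3 \/ ~p1) — ~p3 is true.
  7. (p2 \/ p4 \/ ~p9) — ~p9 is true.
  8. (~p7 \/ ~p2 \/ ~p3) — ~p3 is true.
  9. (~p9 \/ ~p1 \/ p7) — p7 is true.
  10. (~p9 \/ ~p5 \/ p11) — ~p9 is true.
  11. (p10 \/ p8 \/ p11) — p8 is true.
  12. (p9 \/ ~p4 \/ ~p5) — ~p4 is true.
  13. (p4 \/ p8 \/ p3) — p8 is true.
  14. (~p2 \/ ~p5 \/ p6) — ~p2 is true.
  15. (p5 \/ p7 \/ ~p4) — ~p4 is true.
  16. (~p8 \/ p4 \/ p10) — p10 is true.
  17. (~p7 \/ ~p3 \/ p10) — p10 is true.
  18. (p1 \/ ~p10 \/ p5) — p1 is true.
  19. (p8 \/ p9 \/ ~p4) — p8 is true.
  20. (~p1 \/ ~p11 \/ p6) — ~p11 is true.
  21. (~p6 \/ ~p4 \/ ~p7) — ~p6 is true.
  22. (p4 \/ ~p2 \/ p11) — ~p2 is true.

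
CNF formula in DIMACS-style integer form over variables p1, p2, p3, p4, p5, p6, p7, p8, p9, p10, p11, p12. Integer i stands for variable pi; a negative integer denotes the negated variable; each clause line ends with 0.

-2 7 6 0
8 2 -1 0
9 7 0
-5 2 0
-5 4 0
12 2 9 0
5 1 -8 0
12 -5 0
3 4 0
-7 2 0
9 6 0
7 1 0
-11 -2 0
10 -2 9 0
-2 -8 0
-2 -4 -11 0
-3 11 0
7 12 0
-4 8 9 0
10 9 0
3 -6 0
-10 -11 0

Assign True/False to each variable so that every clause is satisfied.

p1=False, p2=True, p3=False, p4=True, p5=False, p6=False, p7=True, p8=False, p9=True, p10=True, p11=False, p12=True

Pure literal: p9 appears only positively; assign p9 = True.
p12 occurs only positively in the remaining clauses — set p12 = True.
Branch on p1: take p1 = False.
  then p7 is forced to True.
  then p2 is forced to True.
  then p11 is forced to False.
  then p8 is forced to False.
  then p3 is forced to False.
  then p4 is forced to True.
  then p6 is forced to False.
p5, p10 are now unconstrained; take p5 = False, p10 = True.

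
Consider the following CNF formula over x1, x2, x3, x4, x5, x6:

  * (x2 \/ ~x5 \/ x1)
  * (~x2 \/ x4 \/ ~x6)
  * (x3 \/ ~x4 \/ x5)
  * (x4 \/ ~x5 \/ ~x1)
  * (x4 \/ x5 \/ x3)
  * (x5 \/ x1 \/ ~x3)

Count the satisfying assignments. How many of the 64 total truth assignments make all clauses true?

21

Case analysis on x5 and x4:
  x5=1, x4=1: x3, x6 free; 3 ways for (x1,x2) × 2^2 = 12.
  x5=1, x4=0: remaining (x1,x2,x3,x6) ∈ {(0,1,0,0); (0,1,1,0)} — 2.
  x5=0, x4=1: remaining (x1,x2,x3,x6) ∈ {(1,0,1,0); (1,0,1,1); (1,1,1,0); (1,1,1,1)} — 4.
  x5=0, x4=0: remaining (x1,x2,x3,x6) ∈ {(1,0,1,0); (1,0,1,1); (1,1,1,0)} — 3.
Total: 12 + 2 + 4 + 3 = 21.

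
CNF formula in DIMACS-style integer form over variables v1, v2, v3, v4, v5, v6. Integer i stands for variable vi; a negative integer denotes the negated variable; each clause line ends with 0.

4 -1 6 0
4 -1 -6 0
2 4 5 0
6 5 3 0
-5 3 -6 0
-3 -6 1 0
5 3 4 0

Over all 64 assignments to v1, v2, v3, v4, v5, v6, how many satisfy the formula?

25

Case analysis on v6 and v3:
  v6=1, v3=1: remaining (v1,v2,v4,v5) ∈ {(1,0,1,0); (1,0,1,1); (1,1,1,0); (1,1,1,1)} — 4.
  v6=1, v3=0: remaining (v1,v2,v4,v5) ∈ {(0,0,1,0); (0,1,1,0); (1,0,1,0); (1,1,1,0)} — 4.
  v6=0, v3=1: 11 of the 16 assignments to (v1,v2,v4,v5) work.
  v6=0, v3=0: v2 free; 3 ways for (v1,v4,v5) × 2^1 = 6.
Total: 4 + 4 + 11 + 6 = 25.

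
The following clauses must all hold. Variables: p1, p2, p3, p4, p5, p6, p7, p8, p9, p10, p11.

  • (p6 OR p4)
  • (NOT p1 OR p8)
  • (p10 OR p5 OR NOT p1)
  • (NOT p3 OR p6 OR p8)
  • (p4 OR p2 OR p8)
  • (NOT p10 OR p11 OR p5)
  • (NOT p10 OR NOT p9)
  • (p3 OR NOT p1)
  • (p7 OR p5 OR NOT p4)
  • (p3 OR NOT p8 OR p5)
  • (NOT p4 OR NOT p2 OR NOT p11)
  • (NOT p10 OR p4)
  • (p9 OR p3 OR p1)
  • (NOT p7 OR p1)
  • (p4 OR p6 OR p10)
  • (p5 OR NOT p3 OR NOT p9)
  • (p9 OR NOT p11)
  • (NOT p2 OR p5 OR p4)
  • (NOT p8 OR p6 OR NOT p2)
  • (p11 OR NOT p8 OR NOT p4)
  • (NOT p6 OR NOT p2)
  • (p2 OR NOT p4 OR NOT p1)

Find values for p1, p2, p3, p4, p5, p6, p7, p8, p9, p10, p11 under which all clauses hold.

p1=False, p2=False, p3=True, p4=True, p5=True, p6=True, p7=False, p8=False, p9=True, p10=False, p11=True

Pure literal: p5 appears only positively; assign p5 = True.
Try p1 = False.
  then p7 is forced to False.
Set p2 = False and propagate.
The remaining clauses are satisfied by p3 = True, p4 = True, p6 = True, p8 = False, p9 = True, p10 = False, p11 = True.
Every clause has at least one true literal under this assignment.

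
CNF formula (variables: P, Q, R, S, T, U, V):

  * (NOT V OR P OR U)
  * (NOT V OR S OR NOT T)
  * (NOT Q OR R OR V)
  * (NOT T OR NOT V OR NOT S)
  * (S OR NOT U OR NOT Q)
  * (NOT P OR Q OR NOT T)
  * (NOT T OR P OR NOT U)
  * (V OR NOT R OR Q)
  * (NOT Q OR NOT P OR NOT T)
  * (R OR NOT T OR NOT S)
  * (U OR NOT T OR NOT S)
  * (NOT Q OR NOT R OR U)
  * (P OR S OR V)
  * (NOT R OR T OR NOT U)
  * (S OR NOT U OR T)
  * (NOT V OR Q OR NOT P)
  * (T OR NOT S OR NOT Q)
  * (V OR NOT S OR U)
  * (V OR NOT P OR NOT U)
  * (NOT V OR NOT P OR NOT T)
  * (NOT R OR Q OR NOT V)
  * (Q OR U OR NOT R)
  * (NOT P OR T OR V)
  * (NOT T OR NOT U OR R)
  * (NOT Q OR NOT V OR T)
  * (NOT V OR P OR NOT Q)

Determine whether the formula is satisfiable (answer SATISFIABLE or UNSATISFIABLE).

SATISFIABLE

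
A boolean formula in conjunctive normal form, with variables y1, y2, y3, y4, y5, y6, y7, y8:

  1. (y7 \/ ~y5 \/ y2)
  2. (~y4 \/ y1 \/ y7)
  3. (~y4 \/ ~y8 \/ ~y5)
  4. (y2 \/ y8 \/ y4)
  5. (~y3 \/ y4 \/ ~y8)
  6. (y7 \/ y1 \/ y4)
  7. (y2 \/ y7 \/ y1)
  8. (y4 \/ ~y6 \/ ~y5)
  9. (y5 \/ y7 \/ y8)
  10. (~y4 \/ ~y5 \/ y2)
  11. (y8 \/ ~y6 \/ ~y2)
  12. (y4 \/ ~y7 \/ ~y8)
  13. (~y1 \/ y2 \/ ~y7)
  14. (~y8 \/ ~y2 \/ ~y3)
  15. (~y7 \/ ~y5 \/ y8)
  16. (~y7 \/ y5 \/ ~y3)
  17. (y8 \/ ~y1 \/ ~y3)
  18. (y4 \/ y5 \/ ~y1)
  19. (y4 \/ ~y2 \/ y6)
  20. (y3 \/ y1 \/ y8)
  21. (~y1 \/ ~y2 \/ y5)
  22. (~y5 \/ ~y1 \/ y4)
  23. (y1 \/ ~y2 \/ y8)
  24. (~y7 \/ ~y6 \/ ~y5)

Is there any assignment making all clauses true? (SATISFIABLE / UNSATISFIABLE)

SATISFIABLE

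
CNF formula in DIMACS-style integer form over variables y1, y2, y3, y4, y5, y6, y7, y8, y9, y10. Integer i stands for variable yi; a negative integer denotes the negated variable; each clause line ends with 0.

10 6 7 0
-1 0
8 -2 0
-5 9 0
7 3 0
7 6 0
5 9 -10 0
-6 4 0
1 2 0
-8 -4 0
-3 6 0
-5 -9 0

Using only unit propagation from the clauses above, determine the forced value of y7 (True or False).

Unit clause (¬y1) sets y1 = False.
In (y1 ∨ y2), y1 is now false; y2 must hold, so y2 = True.
From (¬y2 ∨ y8) and y2 = True: y8 = True.
(¬y8 ∨ ¬y4) with y8 = True leaves only ¬y4, so y4 = False.
(y4 ∨ ¬y6): since y4 = False, the clause reduces to (¬y6). y6 = False.
From (y7 ∨ y6) and y6 = False: y7 = True.

True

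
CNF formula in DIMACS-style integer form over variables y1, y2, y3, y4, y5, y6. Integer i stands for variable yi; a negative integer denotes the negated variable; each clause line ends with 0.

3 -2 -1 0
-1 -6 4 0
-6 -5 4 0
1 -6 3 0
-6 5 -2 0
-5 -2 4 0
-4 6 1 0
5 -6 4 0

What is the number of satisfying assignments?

25

Split on y6, then y4.
  y6=1, y4=1: 8 of the 16 assignments to (y1,y2,y3,y5) work.
  y6=1, y4=0: a clause becomes empty — 0.
  y6=0, y4=1: y5 free; 3 ways for (y1,y2,y3) × 2^1 = 6.
  y6=0, y4=0: 11 of the 16 assignments to (y1,y2,y3,y5) work.
Total: 8 + 0 + 6 + 11 = 25.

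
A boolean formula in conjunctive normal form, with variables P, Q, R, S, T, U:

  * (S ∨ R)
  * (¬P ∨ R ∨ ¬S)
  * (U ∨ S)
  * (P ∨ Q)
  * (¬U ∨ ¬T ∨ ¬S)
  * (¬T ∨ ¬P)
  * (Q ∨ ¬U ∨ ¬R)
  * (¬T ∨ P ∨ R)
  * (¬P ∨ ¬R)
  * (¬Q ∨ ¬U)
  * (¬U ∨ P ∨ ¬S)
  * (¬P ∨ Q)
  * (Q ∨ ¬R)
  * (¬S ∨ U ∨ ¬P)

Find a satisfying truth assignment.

P=F, Q=T, R=T, S=T, T=F, U=F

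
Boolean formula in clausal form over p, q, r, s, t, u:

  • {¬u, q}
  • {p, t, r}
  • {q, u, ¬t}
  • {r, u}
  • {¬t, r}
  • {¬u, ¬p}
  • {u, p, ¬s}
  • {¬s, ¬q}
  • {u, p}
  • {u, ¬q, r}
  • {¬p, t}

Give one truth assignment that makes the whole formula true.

p=0  q=1  r=1  s=0  t=1  u=1

r occurs only positively in the remaining clauses — set r = True.
s occurs only negated in the remaining clauses — set s = False.
Set p = False and propagate.
  then u is forced to True.
  then q is forced to True.
t is now unconstrained; take t = True.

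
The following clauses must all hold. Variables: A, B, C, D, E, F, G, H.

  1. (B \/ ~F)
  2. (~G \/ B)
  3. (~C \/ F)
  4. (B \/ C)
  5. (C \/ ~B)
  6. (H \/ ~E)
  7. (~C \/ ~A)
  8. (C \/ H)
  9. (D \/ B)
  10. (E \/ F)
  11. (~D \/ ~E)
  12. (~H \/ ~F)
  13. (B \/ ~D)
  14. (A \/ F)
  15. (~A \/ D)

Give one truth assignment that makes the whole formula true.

A=F  B=T  C=T  D=F  E=F  F=T  G=T  H=F

Set A = False and propagate.
  then F is forced to True.
  then B is forced to True.
  then C is forced to True.
  then H is forced to False.
  then E is forced to False.
D, G are now unconstrained; take D = False, G = True.
Every clause has at least one true literal under this assignment.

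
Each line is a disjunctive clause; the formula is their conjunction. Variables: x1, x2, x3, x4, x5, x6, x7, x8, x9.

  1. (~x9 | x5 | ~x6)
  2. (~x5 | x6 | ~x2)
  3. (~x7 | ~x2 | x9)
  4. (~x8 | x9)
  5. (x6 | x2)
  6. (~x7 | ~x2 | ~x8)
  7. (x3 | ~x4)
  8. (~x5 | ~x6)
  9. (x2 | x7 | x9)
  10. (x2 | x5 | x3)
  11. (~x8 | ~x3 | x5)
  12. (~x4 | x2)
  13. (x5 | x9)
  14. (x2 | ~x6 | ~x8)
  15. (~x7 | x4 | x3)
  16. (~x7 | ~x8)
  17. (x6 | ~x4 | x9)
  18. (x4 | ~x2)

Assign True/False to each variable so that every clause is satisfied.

x1=F  x2=T  x3=T  x4=T  x5=F  x6=F  x7=F  x8=F  x9=T

x8 occurs only negated in the remaining clauses — set x8 = False.
Set x2 = True and propagate.
  then x4 is forced to True.
  then x3 is forced to True.
Set x5 = False and propagate.
  then x9 is forced to True.
  then x6 is forced to False.
x1, x7 are now unconstrained; take x1 = False, x7 = False.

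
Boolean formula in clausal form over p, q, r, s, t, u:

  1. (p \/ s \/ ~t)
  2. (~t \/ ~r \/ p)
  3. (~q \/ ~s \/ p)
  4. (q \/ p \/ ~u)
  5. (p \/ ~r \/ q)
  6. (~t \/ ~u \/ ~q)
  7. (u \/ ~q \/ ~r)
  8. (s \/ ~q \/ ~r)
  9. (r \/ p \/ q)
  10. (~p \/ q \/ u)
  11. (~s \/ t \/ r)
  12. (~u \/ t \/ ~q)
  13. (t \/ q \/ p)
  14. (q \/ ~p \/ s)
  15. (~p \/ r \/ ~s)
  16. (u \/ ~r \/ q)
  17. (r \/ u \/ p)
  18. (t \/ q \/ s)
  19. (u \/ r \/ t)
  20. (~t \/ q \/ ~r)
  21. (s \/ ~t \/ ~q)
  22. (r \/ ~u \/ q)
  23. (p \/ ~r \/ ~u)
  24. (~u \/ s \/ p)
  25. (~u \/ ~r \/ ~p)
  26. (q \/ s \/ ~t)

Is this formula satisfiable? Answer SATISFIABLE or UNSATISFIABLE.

UNSATISFIABLE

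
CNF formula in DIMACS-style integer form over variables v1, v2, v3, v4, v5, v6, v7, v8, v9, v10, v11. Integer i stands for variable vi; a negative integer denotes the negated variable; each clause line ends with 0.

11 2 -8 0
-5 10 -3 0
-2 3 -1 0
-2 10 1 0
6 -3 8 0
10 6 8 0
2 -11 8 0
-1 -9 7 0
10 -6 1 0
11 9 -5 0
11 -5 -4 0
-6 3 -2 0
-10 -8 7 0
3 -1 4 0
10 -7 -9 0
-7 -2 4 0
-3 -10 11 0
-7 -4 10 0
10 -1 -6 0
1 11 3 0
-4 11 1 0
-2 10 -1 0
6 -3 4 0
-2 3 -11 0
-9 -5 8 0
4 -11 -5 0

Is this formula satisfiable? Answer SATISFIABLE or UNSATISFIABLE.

SATISFIABLE

v5 occurs only negated in the remaining clauses — set v5 = False.
Branch on v1: take v1 = True.
Try v2 = False.
Branch on v3: take v3 = False.
  then v4 is forced to True.
For the remaining variables, v6 = True, v7 = False, v8 = False, v9 = False, v10 = True, v11 = False works.
So v1 = True, v2 = False, v3 = False, v4 = True, v5 = False, v6 = True, v7 = False, v8 = False, v9 = False, v10 = True, v11 = False is a satisfying assignment.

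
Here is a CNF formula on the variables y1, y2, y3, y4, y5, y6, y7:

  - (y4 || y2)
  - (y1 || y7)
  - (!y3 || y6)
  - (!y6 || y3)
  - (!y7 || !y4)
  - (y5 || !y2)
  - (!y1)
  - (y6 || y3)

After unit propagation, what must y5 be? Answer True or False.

True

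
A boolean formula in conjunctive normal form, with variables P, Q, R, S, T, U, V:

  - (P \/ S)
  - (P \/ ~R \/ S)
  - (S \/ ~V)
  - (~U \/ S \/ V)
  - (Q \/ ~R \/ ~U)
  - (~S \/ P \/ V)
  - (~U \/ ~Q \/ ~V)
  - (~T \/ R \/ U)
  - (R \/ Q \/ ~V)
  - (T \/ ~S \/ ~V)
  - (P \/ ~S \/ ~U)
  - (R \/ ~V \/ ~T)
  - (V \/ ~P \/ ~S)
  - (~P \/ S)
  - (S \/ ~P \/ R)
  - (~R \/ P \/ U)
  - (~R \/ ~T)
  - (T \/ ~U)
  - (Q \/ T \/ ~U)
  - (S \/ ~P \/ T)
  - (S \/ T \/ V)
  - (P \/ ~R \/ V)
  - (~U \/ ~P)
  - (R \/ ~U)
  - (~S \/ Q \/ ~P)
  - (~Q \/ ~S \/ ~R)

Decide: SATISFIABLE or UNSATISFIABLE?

UNSATISFIABLE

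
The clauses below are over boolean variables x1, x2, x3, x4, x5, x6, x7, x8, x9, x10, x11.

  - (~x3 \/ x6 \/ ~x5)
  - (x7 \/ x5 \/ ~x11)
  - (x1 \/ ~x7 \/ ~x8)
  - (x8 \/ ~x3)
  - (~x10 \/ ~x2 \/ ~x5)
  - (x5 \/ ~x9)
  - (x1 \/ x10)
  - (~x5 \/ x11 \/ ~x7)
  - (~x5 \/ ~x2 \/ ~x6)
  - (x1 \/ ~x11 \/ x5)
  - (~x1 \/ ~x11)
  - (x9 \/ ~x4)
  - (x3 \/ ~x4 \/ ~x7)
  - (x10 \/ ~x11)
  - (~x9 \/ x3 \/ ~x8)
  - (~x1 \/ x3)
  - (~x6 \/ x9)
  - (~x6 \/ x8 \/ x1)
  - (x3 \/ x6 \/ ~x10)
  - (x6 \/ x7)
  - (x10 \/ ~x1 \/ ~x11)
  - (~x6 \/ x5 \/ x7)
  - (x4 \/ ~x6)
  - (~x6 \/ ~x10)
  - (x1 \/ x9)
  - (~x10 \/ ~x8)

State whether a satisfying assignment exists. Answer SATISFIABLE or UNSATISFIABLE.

Branch on x1: take x1 = True.
  then x11 is forced to False.
  then x3 is forced to True.
  then x8 is forced to True.
  then x10 is forced to False.
Try x2 = True.
Try x4 = False.
  then x6 is forced to False.
  then x5 is forced to False.
  then x9 is forced to False.
  then x7 is forced to True.
So x1=T, x2=T, x3=T, x4=F, x5=F, x6=F, x7=T, x8=T, x9=F, x10=F, x11=F is a satisfying assignment.

SATISFIABLE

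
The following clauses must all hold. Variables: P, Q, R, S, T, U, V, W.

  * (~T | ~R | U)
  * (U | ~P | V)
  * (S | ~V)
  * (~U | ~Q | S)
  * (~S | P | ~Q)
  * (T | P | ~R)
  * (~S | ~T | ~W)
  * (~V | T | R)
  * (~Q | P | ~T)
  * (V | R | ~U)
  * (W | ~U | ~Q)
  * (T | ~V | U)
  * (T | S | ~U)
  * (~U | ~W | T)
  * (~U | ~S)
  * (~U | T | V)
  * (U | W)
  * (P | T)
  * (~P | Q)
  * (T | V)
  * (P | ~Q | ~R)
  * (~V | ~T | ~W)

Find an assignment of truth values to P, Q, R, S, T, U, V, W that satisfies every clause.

Branch on P: take P = False.
  then T is forced to True.
  then Q is forced to False.
For the remaining variables, R = True, S = False, U = True, V = False, W = False works.
Every clause has at least one true literal under this assignment.

P=0, Q=0, R=1, S=0, T=1, U=1, V=0, W=0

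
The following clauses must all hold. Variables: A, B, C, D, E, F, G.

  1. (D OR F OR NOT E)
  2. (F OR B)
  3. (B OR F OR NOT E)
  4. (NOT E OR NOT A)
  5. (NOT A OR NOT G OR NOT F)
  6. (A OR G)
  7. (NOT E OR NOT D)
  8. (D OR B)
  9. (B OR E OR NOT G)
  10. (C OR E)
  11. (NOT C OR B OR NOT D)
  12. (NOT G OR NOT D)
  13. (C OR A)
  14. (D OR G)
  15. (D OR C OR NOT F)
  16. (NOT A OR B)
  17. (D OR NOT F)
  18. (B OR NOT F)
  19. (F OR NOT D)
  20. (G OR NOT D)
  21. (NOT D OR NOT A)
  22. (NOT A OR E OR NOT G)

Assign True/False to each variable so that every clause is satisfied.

Pure literal: B appears only positively; assign B = True.
Try A = False.
  then G is forced to True.
  then D is forced to False.
  then C is forced to True.
  then F is forced to False.
  then E is forced to False.

A=0, B=1, C=1, D=0, E=0, F=0, G=1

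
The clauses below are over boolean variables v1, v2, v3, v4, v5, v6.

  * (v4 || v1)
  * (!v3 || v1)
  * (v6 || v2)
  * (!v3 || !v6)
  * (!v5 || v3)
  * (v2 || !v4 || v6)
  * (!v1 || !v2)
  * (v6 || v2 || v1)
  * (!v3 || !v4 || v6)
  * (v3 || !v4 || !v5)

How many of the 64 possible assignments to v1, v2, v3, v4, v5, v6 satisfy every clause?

The models are:
  v1=0 v2=0 v3=0 v4=1 v5=0 v6=1
  v1=0 v2=1 v3=0 v4=1 v5=0 v6=0
  v1=0 v2=1 v3=0 v4=1 v5=0 v6=1
  v1=1 v2=0 v3=0 v4=0 v5=0 v6=1
  v1=1 v2=0 v3=0 v4=1 v5=0 v6=1
That's 5 in total.

5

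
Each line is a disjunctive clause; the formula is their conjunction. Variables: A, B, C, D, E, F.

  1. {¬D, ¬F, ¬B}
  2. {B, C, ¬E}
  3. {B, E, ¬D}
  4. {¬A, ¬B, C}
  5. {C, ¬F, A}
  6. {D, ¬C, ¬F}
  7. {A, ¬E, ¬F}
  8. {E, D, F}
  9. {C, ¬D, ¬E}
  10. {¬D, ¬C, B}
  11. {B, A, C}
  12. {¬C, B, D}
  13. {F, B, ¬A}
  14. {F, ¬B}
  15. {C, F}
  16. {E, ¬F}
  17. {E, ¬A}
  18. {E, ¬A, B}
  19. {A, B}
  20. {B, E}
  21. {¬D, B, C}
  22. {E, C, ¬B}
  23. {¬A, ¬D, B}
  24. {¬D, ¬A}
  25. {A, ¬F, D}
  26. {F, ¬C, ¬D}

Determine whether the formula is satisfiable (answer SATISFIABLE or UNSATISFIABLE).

UNSATISFIABLE

B = True:
  propagation gives F=True, D=False, C=False, A=False; an empty clause results — contradiction.
B = False:
  propagation gives A=True, F=True, E=True, C=True; an empty clause results — contradiction.
Every branch closes, so no satisfying assignment exists.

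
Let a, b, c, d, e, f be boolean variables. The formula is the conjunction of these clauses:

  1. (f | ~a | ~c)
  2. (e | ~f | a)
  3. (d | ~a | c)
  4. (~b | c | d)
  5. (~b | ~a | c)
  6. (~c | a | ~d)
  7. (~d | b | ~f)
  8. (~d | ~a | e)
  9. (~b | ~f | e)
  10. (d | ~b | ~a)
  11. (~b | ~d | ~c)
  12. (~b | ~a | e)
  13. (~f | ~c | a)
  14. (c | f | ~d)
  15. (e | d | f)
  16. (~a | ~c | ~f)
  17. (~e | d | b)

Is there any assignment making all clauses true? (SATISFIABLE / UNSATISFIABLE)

SATISFIABLE

Try a = False.
For the remaining variables, b = True, c = False, d = True, e = True, f = True works.
Every clause has at least one true literal under this assignment.
So a=False, b=True, c=False, d=True, e=True, f=True is a satisfying assignment.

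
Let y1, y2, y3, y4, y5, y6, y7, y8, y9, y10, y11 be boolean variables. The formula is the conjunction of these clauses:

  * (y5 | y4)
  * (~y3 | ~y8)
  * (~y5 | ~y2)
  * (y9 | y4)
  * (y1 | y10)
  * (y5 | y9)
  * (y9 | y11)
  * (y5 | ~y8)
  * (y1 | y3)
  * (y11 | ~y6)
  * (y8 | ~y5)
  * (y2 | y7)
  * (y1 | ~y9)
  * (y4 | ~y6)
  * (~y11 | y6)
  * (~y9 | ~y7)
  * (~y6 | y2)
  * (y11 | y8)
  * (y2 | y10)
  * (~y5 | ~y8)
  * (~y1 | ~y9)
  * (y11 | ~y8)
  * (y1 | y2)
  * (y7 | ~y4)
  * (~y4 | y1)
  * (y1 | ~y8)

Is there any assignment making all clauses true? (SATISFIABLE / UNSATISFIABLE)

UNSATISFIABLE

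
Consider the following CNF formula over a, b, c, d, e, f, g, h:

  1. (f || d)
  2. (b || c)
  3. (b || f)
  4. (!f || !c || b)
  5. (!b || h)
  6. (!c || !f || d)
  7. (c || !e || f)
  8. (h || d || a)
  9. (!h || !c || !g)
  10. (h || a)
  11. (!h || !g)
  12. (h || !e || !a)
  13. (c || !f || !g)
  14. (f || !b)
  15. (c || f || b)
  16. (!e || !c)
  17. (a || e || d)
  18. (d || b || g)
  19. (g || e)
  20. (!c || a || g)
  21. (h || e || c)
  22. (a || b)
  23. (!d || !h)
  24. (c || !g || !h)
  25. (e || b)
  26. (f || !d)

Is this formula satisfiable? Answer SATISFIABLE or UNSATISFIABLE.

SATISFIABLE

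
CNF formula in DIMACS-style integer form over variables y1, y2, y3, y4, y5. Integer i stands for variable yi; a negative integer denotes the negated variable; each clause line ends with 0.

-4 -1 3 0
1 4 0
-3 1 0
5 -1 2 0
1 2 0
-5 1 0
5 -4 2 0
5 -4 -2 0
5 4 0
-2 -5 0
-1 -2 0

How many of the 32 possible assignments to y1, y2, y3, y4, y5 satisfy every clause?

3

Satisfying assignments:
  y1=1 y2=0 y3=0 y4=0 y5=1
  y1=1 y2=0 y3=1 y4=0 y5=1
  y1=1 y2=0 y3=1 y4=1 y5=1
That's 3 in total.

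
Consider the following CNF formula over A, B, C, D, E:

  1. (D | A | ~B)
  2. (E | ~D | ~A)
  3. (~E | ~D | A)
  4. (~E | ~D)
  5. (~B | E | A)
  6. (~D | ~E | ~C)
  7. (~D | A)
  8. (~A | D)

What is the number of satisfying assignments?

Satisfying assignments:
  A=0 B=0 C=0 D=0 E=0
  A=0 B=0 C=0 D=0 E=1
  A=0 B=0 C=1 D=0 E=0
  A=0 B=0 C=1 D=0 E=1
That's 4 in total.

4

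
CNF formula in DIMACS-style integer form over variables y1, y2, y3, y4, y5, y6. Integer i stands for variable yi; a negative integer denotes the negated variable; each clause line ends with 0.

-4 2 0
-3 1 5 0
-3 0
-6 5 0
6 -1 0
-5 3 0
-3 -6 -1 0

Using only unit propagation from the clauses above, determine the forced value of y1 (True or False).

Unit clause (~y3) sets y3 = False.
From (~y5 | y3) and y3 = False: y5 = False.
From (y5 | ~y6) and y5 = False: y6 = False.
From (~y1 | y6) and y6 = False: y1 = False.

False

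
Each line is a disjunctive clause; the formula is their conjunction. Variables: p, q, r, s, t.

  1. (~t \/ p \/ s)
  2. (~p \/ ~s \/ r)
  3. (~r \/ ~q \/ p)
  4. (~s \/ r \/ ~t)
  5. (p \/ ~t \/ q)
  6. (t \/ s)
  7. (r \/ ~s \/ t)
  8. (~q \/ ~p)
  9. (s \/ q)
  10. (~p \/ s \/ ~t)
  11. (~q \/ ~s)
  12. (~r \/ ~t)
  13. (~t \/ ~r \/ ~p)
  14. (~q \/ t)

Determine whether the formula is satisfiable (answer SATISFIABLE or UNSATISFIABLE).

Set p = True and propagate.
  then q is forced to False.
  then s is forced to True.
  then r is forced to True.
  then t is forced to False.
Every clause has at least one true literal under this assignment.
So p = 1, q = 0, r = 1, s = 1, t = 0 is a satisfying assignment.

SATISFIABLE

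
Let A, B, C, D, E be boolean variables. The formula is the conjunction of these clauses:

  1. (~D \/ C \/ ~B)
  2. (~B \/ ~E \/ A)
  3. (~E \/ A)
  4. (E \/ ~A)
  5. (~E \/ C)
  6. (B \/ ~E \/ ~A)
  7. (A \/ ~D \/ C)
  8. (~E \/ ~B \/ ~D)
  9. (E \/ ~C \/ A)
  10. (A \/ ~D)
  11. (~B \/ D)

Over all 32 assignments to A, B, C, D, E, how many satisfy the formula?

The models are:
  A=0 B=0 C=0 D=0 E=0
Count: 1.

1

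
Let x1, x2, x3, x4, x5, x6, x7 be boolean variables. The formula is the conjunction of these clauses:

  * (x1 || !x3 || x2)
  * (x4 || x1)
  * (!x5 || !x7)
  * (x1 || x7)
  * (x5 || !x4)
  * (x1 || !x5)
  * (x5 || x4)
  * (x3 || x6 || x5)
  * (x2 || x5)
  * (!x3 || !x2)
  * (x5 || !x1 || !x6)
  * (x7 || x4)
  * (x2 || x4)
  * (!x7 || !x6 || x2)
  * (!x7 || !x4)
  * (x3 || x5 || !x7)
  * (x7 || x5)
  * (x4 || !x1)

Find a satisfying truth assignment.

Try x1 = True.
  then x4 is forced to True.
  then x5 is forced to True.
  then x7 is forced to False.
Set x2 = False and propagate.
x3, x6 are now unconstrained; take x3 = True, x6 = True.
Check each clause:
  1. (x1 || x2 || !x3) — x1 is true.
  2. (x4 || x1) — x1 is true.
  3. (!x7 || !x5) — !x7 is true.
  4. (x1 || x7) — x1 is true.
  5. (!x4 || x5) — x5 is true.
  6. (!x5 || x1) — x1 is true.
  7. (x4 || x5) — x4 is true.
  8. (x5 || x6 || x3) — x3 is true.
  9. (x5 || x2) — x5 is true.
  10. (!x3 || !x2) — !x2 is true.
  11. (!x1 || !x6 || x5) — x5 is true.
  12. (x7 || x4) — x4 is true.
  13. (x4 || x2) — x4 is true.
  14. (!x6 || !x7 || x2) — !x7 is true.
  15. (!x7 || !x4) — !x7 is true.
  16. (x5 || x3 || !x7) — !x7 is true.
  17. (x5 || x7) — x5 is true.
  18. (!x1 || x4) — x4 is true.

x1=T, x2=F, x3=T, x4=T, x5=T, x6=T, x7=F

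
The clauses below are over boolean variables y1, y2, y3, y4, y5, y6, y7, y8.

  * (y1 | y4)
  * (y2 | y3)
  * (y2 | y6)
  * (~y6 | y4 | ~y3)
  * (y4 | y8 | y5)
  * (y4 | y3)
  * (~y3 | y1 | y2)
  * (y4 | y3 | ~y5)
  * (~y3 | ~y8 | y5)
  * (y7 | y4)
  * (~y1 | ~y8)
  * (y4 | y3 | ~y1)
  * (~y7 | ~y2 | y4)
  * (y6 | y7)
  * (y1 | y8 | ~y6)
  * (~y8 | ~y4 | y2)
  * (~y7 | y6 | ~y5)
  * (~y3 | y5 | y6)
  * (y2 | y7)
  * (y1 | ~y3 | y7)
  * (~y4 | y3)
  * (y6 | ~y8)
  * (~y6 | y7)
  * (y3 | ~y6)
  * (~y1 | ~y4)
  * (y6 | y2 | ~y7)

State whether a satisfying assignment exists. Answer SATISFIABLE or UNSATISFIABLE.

SATISFIABLE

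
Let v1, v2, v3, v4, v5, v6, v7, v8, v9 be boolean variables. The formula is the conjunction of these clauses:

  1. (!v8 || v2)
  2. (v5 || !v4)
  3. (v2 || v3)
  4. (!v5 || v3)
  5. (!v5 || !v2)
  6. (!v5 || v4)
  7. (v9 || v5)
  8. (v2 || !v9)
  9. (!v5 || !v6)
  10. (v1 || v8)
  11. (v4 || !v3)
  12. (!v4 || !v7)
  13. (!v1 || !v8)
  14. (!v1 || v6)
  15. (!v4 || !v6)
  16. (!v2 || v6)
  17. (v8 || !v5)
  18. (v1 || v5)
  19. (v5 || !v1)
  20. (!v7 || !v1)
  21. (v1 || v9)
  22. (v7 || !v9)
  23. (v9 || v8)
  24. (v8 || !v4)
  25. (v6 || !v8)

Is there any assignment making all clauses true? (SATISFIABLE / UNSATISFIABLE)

UNSATISFIABLE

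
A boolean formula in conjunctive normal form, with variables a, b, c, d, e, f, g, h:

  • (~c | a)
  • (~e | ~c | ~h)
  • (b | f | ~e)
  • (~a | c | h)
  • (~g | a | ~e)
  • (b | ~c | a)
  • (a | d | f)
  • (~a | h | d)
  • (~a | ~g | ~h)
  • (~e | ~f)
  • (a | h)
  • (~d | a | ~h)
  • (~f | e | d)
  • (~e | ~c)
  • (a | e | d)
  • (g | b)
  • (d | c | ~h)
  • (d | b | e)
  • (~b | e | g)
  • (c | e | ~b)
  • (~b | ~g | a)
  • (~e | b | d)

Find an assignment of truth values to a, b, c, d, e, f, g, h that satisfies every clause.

Try a = True.
Branch on b: take b = True.
For the remaining variables, c = True, d = True, e = False, f = True, g = True, h = False works.

a = T  b = T  c = T  d = T  e = F  f = T  g = T  h = F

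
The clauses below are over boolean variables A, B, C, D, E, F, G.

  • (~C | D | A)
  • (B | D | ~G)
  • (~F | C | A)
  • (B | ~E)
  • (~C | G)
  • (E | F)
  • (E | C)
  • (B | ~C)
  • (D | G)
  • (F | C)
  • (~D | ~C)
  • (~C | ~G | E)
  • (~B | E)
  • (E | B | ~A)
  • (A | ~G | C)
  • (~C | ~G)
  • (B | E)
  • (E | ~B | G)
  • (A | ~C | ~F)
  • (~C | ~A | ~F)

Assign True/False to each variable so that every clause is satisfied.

Set A = True and propagate.
The remaining clauses are satisfied by B = True, C = False, D = False, E = True, F = True, G = True.
Every clause has at least one true literal under this assignment.
Check each clause:
  1. (~C | A | D) — A is true.
  2. (B | D | ~G) — B is true.
  3. (~F | C | A) — A is true.
  4. (B | ~E) — B is true.
  5. (~C | G) — ~C is true.
  6. (E | F) — E is true.
  7. (C | E) — E is true.
  8. (B | ~C) — B is true.
  9. (G | D) — G is true.
  10. (F | C) — F is true.
  11. (~D | ~C) — ~D is true.
  12. (~C | ~G | E) — E is true.
  13. (E | ~B) — E is true.
  14. (B | E | ~A) — B is true.
  15. (A | C | ~G) — A is true.
  16. (~G | ~C) — ~C is true.
  17. (B | E) — B is true.
  18. (~B | E | G) — E is true.
  19. (~C | A | ~F) — A is true.
  20. (~A | ~F | ~C) — ~C is true.

A=True  B=True  C=False  D=False  E=True  F=True  G=True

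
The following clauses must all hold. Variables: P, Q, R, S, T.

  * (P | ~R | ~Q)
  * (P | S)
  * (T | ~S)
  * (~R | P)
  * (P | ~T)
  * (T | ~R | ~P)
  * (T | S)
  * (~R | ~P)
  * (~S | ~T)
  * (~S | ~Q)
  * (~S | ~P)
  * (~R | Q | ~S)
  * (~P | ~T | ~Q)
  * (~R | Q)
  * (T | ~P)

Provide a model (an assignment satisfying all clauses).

P=True, Q=False, R=False, S=False, T=True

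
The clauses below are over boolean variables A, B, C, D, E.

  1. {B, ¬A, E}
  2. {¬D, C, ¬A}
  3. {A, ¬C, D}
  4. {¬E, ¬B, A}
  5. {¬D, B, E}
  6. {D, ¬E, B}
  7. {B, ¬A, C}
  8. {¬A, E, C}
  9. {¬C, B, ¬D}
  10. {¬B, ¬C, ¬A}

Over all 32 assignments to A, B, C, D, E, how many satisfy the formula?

6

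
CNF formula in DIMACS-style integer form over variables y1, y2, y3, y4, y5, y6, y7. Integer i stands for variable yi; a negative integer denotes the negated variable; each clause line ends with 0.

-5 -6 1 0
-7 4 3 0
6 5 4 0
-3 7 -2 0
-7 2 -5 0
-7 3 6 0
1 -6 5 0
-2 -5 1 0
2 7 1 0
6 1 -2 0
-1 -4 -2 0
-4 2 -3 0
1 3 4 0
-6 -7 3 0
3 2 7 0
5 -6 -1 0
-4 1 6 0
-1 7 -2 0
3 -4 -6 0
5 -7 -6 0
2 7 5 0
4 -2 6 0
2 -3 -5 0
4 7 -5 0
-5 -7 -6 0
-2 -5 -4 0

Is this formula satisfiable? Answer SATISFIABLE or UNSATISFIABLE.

UNSATISFIABLE

y2 = True:
  y6 = True:
    y5 = True:
      propagation gives y1=True, y4=False, y7=True; contradiction.
    y5 = False:
      propagation gives y1=True; contradiction.
  y6 = False:
    propagation gives y1=True, y4=False; an empty clause results — contradiction.
y2 = False:
  y5 = True:
    propagation gives y7=False, y1=True, y3=True; an empty clause results — contradiction.
  y5 = False:
    propagation gives y7=True, y6=False, y4=True, y3=True; an empty clause results — contradiction.
Every branch closes, so no satisfying assignment exists.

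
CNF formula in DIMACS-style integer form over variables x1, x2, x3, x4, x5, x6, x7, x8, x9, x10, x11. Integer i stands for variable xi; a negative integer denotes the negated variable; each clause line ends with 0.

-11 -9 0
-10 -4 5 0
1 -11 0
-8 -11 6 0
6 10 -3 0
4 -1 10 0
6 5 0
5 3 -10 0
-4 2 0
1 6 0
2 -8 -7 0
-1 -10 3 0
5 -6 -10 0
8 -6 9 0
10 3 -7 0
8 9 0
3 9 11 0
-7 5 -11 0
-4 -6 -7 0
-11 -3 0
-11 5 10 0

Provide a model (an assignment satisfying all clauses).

Pure literal: x2 appears only positively; assign x2 = True.
x5 occurs only positively in the remaining clauses — set x5 = True.
Try x1 = False.
  then x11 is forced to False.
  then x6 is forced to True.
The remaining clauses are satisfied by x3 = False, x4 = False, x7 = True, x8 = True, x9 = True, x10 = True.
Every clause has at least one true literal under this assignment.

x1=False  x2=True  x3=False  x4=False  x5=True  x6=True  x7=True  x8=True  x9=True  x10=True  x11=False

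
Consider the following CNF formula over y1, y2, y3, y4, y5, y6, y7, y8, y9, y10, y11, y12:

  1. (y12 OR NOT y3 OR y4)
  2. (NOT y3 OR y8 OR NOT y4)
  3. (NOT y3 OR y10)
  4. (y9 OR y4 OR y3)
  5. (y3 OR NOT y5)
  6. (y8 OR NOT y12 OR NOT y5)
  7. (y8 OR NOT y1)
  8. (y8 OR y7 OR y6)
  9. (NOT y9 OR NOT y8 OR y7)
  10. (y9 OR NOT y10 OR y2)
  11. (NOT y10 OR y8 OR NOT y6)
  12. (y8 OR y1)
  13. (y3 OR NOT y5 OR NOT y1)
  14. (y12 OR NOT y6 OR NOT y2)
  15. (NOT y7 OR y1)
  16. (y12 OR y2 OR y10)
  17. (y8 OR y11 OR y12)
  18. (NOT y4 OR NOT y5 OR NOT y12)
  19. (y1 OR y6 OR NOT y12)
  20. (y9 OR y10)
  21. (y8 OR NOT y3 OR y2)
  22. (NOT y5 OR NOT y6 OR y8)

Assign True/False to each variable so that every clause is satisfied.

y1 = 1, y2 = 1, y3 = 0, y4 = 1, y5 = 0, y6 = 0, y7 = 1, y8 = 1, y9 = 1, y10 = 1, y11 = 0, y12 = 0

Check each clause:
  1. (NOT y3 OR y4 OR y12) — y4 is true.
  2. (NOT y3 OR NOT y4 OR y8) — y8 is true.
  3. (NOT y3 OR y10) — y10 is true.
  4. (y9 OR y4 OR y3) — y9 is true.
  5. (y3 OR NOT y5) — NOT y5 is true.
  6. (y8 OR NOT y5 OR NOT y12) — y8 is true.
  7. (NOT y1 OR y8) — y8 is true.
  8. (y8 OR y7 OR y6) — y8 is true.
  9. (NOT y9 OR NOT y8 OR y7) — y7 is true.
  10. (y9 OR NOT y10 OR y2) — y9 is true.
  11. (y8 OR NOT y10 OR NOT y6) — y8 is true.
  12. (y1 OR y8) — y8 is true.
  13. (NOT y1 OR NOT y5 OR y3) — NOT y5 is true.
  14. (y12 OR NOT y6 OR NOT y2) — NOT y6 is true.
  15. (NOT y7 OR y1) — y1 is true.
  16. (y10 OR y12 OR y2) — y2 is true.
  17. (y8 OR y11 OR y12) — y8 is true.
  18. (NOT y4 OR NOT y5 OR NOT y12) — NOT y5 is true.
  19. (y1 OR y6 OR NOT y12) — y1 is true.
  20. (y9 OR y10) — y9 is true.
  21. (y8 OR NOT y3 OR y2) — y8 is true.
  22. (NOT y6 OR y8 OR NOT y5) — y8 is true.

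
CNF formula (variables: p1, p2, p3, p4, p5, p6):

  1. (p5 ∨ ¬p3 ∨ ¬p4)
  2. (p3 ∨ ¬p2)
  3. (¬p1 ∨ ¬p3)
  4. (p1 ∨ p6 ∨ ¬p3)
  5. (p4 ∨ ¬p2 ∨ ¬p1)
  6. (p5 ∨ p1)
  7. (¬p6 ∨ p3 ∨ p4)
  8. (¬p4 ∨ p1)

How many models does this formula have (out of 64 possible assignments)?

Split on p1, then p3.
  p1=1, p3=1: a clause becomes empty — 0.
  p1=1, p3=0: p5 free; 3 ways for (p2,p4,p6) × 2^1 = 6.
  p1=0, p3=1: remaining (p2,p4,p5,p6) ∈ {(0,0,1,1); (1,0,1,1)} — 2.
  p1=0, p3=0: remaining (p2,p4,p5,p6) ∈ {(0,0,1,0)} — 1.
Total: 0 + 6 + 2 + 1 = 9.

9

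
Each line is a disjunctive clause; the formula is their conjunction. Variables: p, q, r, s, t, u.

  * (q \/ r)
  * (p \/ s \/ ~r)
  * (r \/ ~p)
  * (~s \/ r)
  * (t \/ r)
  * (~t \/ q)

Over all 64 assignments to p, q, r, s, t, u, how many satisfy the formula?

Split on r, then p.
  r=T, p=T: s, u free; 3 ways for (q,t) × 2^2 = 12.
  r=T, p=F: u free; 3 ways for (q,s,t) × 2^1 = 6.
  r=F, p=T: a clause becomes empty — 0.
  r=F, p=F: remaining (q,s,t,u) ∈ {(T,F,T,F); (T,F,T,T)} — 2.
Total: 12 + 6 + 0 + 2 = 20.

20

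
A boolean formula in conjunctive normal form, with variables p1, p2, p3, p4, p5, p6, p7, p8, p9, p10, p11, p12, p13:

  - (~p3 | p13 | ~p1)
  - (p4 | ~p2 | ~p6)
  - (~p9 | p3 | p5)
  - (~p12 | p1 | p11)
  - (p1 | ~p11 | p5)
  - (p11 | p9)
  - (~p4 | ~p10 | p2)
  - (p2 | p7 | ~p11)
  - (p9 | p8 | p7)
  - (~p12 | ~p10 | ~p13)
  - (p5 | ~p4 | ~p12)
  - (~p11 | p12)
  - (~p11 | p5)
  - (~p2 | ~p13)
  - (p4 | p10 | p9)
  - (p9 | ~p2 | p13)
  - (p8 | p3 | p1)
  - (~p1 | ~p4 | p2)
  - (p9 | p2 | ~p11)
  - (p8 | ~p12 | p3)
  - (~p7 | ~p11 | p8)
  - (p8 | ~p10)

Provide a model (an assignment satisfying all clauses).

Pure literal: p5 appears only positively; assign p5 = True.
p6 occurs only negated in the remaining clauses — set p6 = False.
Set p1 = False and propagate.
Try p2 = True.
  then p13 is forced to False.
  then p9 is forced to True.
For the remaining variables, p3 = False, p4 = True, p7 = False, p8 = True, p10 = False, p11 = True, p12 = True works.
Every clause has at least one true literal under this assignment.
Check each clause:
  1. (p13 | ~p1 | ~p3) — ~p3 is true.
  2. (~p2 | p4 | ~p6) — ~p6 is true.
  3. (p3 | ~p9 | p5) — p5 is true.
  4. (p1 | p11 | ~p12) — p11 is true.
  5. (p1 | p5 | ~p11) — p5 is true.
  6. (p11 | p9) — p9 is true.
  7. (p2 | ~p10 | ~p4) — p2 is true.
  8. (p7 | p2 | ~p11) — p2 is true.
  9. (p9 | p8 | p7) — p8 is true.
  10. (~p13 | ~p12 | ~p10) — ~p13 is true.
  11. (~p4 | ~p12 | p5) — p5 is true.
  12. (~p11 | p12) — p12 is true.
  13. (~p11 | p5) — p5 is true.
  14. (~p13 | ~p2) — ~p13 is true.
  15. (p10 | p9 | p4) — p9 is true.
  16. (p13 | ~p2 | p9) — p9 is true.
  17. (p1 | p3 | p8) — p8 is true.
  18. (~p1 | p2 | ~p4) — p2 is true.
  19. (p2 | ~p11 | p9) — p9 is true.
  20. (~p12 | p8 | p3) — p8 is true.
  21. (~p11 | p8 | ~p7) — p8 is true.
  22. (p8 | ~p10) — p8 is true.

p1=0, p2=1, p3=0, p4=1, p5=1, p6=0, p7=0, p8=1, p9=1, p10=0, p11=1, p12=1, p13=0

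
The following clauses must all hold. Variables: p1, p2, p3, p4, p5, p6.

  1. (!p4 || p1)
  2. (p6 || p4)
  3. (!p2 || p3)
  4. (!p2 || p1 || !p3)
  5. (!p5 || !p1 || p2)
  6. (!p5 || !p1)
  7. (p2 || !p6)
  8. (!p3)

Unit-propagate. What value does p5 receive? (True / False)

False

(!p3) is a unit clause: p3 = False.
(p3 || !p2): since p3 = False, the clause reduces to (!p2). p2 = False.
In (!p6 || p2), p2 is now false; !p6 must hold, so p6 = False.
From (p4 || p6) and p6 = False: p4 = True.
From (!p4 || p1) and p4 = True: p1 = True.
From (p2 || !p1 || !p5) and p2 = False, p1 = True: p5 = False.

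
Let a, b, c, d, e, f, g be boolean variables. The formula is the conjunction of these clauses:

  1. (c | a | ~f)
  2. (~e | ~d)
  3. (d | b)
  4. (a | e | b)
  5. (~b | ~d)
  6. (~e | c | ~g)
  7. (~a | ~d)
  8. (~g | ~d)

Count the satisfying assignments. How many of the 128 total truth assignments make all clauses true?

Case analysis on d and a:
  d=1, a=1: a clause becomes empty — 0.
  d=1, a=0: a clause becomes empty — 0.
  d=0, a=1: f free; 7 ways for (b,c,e,g) × 2^1 = 14.
  d=0, a=0: 11 of the 32 assignments to (b,c,e,f,g) work.
Total: 0 + 0 + 14 + 11 = 25.

25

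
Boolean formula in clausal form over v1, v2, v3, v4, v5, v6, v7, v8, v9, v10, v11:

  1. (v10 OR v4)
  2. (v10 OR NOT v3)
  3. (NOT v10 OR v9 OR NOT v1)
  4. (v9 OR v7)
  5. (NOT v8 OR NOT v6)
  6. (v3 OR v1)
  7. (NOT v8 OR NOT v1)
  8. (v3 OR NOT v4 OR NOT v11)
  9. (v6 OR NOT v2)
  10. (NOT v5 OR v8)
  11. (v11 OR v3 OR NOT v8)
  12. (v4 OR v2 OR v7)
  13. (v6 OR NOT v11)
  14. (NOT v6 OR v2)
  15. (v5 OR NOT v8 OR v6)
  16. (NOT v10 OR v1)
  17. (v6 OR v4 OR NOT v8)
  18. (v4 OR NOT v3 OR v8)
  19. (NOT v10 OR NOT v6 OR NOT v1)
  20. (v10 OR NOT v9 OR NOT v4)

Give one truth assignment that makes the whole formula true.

v1=T, v2=F, v3=F, v4=F, v5=F, v6=F, v7=T, v8=F, v9=T, v10=T, v11=F

Check each clause:
  1. (v10 OR v4) — v10 is true.
  2. (NOT v3 OR v10) — v10 is true.
  3. (NOT v10 OR NOT v1 OR v9) — v9 is true.
  4. (v9 OR v7) — v9 is true.
  5. (NOT v8 OR NOT v6) — NOT v8 is true.
  6. (v1 OR v3) — v1 is true.
  7. (NOT v8 OR NOT v1) — NOT v8 is true.
  8. (v3 OR NOT v4 OR NOT v11) — NOT v4 is true.
  9. (v6 OR NOT v2) — NOT v2 is true.
  10. (v8 OR NOT v5) — NOT v5 is true.
  11. (v11 OR v3 OR NOT v8) — NOT v8 is true.
  12. (v4 OR v2 OR v7) — v7 is true.
  13. (v6 OR NOT v11) — NOT v11 is true.
  14. (v2 OR NOT v6) — NOT v6 is true.
  15. (NOT v8 OR v5 OR v6) — NOT v8 is true.
  16. (NOT v10 OR v1) — v1 is true.
  17. (v4 OR NOT v8 OR v6) — NOT v8 is true.
  18. (NOT v3 OR v4 OR v8) — NOT v3 is true.
  19. (NOT v1 OR NOT v10 OR NOT v6) — NOT v6 is true.
  20. (NOT v4 OR NOT v9 OR v10) — v10 is true.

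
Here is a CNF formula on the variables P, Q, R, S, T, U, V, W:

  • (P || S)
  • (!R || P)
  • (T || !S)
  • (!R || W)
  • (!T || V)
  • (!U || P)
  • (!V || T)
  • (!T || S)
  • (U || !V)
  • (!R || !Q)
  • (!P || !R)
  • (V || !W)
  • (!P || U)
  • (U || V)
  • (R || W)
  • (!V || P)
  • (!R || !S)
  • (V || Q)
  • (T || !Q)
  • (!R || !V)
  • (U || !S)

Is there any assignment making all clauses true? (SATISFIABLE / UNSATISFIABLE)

Set P = True and propagate.
  then R is forced to False.
  then U is forced to True.
  then W is forced to True.
  then V is forced to True.
  then T is forced to True.
  then S is forced to True.
Q is now unconstrained; take Q = True.
So P=T, Q=T, R=F, S=T, T=T, U=T, V=T, W=T is a satisfying assignment.

SATISFIABLE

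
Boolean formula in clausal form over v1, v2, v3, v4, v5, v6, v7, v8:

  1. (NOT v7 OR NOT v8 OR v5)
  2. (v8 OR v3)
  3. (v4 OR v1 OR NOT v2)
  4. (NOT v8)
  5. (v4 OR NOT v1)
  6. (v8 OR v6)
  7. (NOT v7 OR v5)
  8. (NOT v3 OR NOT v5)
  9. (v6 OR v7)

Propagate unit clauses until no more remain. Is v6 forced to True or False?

(NOT v8) is a unit clause: v8 = False.
(v3 OR v8) with v8 = False leaves only v3, so v3 = True.
In (v8 OR v6), v8 is now false; v6 must hold, so v6 = True.

True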